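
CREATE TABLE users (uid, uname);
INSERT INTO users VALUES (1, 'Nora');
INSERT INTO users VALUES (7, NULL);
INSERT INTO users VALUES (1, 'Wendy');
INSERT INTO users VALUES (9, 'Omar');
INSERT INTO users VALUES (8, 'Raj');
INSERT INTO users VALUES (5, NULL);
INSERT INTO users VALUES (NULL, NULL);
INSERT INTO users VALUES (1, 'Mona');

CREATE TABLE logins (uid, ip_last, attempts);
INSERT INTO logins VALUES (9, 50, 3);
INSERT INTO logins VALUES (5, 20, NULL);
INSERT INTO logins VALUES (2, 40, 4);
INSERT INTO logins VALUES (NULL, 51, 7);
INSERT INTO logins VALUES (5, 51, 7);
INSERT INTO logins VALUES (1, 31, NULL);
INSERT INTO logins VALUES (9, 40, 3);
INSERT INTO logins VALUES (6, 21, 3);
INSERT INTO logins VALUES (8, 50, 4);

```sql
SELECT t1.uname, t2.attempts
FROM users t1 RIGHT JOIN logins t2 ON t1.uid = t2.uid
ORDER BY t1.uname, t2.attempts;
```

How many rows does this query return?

11

RIGHT JOIN keeps every row from `logins`; unmatched rows get NULL for `users`'s columns.
Matching on t1.uid = t2.uid. A NULL in a compared column never satisfies the condition.
- t1 row (uid=1): matches 1 t2 row(s) → 1 output row(s).
- t1 row (uid=7): no match.
- t1 row (uid=1): matches 1 t2 row(s) → 1 output row(s).
- t1 row (uid=9): matches 2 t2 row(s) → 2 output row(s).
- t1 row (uid=8): matches 1 t2 row(s) → 1 output row(s).
- t1 row (uid=5): matches 2 t2 row(s) → 2 output row(s).
- t1 row (uid=NULL): no match.
- t1 row (uid=1): matches 1 t2 row(s) → 1 output row(s).
- plus 3 unmatched t2 row(s), each kept with NULL t1 columns.
Total: 8 matched + 3 padded = 11 rows.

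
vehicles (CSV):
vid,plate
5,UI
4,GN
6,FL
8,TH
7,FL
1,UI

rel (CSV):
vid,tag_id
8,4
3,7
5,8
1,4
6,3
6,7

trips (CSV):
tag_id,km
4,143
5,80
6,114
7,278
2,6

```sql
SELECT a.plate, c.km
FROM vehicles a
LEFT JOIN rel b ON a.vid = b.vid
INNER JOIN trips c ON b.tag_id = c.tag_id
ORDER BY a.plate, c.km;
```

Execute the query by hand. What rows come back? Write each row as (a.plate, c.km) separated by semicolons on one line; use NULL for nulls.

Evaluate left to right. First `vehicles a LEFT JOIN rel b` on vid: 7 row(s).
Then INNER JOIN `trips c` on tag_id: keep only rows whose b.tag_id appears in c.

(FL, 278); (TH, 143); (UI, 143)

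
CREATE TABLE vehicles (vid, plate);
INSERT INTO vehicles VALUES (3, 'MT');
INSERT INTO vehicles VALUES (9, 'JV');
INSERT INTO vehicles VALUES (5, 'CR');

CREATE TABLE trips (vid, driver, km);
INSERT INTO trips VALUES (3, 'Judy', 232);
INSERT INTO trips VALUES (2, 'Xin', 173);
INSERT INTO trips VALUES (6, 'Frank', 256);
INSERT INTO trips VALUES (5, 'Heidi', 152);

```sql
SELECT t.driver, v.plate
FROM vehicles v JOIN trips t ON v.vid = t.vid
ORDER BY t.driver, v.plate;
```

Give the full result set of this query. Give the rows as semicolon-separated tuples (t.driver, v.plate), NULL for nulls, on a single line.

(Heidi, CR); (Judy, MT)

INNER JOIN keeps only pairs where the ON condition holds.
Matching on v.vid = t.vid.
- v[0] vid=3 → 1 match(es) in t → 1 row(s).
- v[1] vid=9 → no match; dropped.
- v[2] vid=5 → 1 match(es) in t → 1 row(s).
After projecting and ordering:
t.driver | v.plate
Heidi | CR
Judy | MT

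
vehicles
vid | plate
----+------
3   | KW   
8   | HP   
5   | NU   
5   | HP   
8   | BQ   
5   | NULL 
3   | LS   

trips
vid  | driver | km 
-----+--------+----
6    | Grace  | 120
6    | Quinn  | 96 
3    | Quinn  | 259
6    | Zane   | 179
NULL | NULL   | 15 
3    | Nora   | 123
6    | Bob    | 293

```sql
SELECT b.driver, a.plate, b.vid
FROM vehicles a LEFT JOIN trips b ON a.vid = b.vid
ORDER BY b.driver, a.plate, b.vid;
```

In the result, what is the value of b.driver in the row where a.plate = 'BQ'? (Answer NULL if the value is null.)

LEFT JOIN keeps every row from `vehicles`; unmatched rows get NULL for `trips`'s columns.
Matching on a.vid = b.vid. A NULL in a compared column never satisfies the condition.
- a row (vid=3): matches 2 b row(s) → 2 output row(s).
- a row (vid=8): no match → kept, b columns NULL.
- a row (vid=5): no match → kept, b columns NULL.
- a row (vid=5): no match → kept, b columns NULL.
- a row (vid=8): no match → kept, b columns NULL.
- a row (vid=5): no match → kept, b columns NULL.
- a row (vid=3): matches 2 b row(s) → 2 output row(s).

NULL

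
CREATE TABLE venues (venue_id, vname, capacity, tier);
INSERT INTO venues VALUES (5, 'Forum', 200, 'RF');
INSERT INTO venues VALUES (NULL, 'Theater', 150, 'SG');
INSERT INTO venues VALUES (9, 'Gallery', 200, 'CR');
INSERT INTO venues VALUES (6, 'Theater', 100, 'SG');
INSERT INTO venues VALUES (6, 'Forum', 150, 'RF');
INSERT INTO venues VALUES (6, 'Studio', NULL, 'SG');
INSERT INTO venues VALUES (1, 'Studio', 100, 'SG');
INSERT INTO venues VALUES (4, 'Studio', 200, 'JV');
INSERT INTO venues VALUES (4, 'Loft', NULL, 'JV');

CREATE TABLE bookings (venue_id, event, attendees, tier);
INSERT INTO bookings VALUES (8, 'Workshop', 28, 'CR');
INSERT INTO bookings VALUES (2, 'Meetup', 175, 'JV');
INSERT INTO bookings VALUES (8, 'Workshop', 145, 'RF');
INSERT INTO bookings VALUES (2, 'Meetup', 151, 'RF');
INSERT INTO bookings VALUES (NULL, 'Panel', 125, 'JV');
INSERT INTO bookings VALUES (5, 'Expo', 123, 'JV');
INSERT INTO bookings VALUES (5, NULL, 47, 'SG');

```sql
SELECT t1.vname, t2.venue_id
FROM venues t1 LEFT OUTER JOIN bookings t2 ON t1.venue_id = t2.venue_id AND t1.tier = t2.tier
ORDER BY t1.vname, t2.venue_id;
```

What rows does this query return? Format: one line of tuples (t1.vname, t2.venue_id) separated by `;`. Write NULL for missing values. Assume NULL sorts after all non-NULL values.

LEFT JOIN keeps every row from `venues`; unmatched rows get NULL for `bookings`'s columns.
Matching on t1.venue_id = t2.venue_id AND t1.tier = t2.tier. A NULL in a compared column never satisfies the condition.
Matched pairs: 0; unmatched t1 rows kept: 9.

(Forum, NULL); (Forum, NULL); (Gallery, NULL); (Loft, NULL); (Studio, NULL); (Studio, NULL); (Studio, NULL); (Theater, NULL); (Theater, NULL)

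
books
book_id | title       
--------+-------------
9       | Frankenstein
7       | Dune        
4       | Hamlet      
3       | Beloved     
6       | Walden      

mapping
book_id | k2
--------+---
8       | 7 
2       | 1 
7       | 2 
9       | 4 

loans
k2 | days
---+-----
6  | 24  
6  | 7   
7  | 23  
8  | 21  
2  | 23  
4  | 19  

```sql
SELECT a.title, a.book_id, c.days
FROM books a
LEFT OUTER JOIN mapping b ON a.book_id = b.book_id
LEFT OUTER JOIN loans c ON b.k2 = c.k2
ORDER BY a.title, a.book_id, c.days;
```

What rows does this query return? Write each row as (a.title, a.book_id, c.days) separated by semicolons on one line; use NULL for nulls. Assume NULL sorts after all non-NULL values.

Joins associate left-to-right: books LEFT JOIN mapping on book_id gives 5 intermediate row(s).
Then LEFT JOIN `loans c` on k2: each of those 5 rows is kept; rows whose b.k2 has no match in c get NULL for c's columns.

(Beloved, 3, NULL); (Dune, 7, 23); (Frankenstein, 9, 19); (Hamlet, 4, NULL); (Walden, 6, NULL)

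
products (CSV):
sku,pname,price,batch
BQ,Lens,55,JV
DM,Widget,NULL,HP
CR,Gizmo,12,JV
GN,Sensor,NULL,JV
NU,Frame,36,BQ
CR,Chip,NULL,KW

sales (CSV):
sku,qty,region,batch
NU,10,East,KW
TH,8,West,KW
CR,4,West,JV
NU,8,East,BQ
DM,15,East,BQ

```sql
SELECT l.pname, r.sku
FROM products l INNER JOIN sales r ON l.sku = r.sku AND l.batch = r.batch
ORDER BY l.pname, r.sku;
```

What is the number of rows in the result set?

INNER JOIN keeps only pairs where the ON condition holds.
Matching on l.sku = r.sku AND l.batch = r.batch.
- l[0] sku=BQ, batch=JV → no match; dropped.
- l[1] sku=DM, batch=HP → no match; dropped.
- l[2] sku=CR, batch=JV → 1 match(es) in r → 1 row(s).
- l[3] sku=GN, batch=JV → no match; dropped.
- l[4] sku=NU, batch=BQ → 1 match(es) in r → 1 row(s).
- l[5] sku=CR, batch=KW → no match; dropped.
Total: 2 rows.

2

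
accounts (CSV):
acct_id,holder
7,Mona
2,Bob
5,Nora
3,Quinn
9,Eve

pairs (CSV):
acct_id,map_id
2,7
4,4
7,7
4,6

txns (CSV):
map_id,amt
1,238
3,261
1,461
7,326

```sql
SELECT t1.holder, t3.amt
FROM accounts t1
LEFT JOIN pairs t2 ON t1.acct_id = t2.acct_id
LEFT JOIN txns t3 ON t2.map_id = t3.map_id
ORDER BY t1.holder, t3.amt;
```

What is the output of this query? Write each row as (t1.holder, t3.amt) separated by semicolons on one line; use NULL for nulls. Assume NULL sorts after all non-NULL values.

(Bob, 326); (Eve, NULL); (Mona, 326); (Nora, NULL); (Quinn, NULL)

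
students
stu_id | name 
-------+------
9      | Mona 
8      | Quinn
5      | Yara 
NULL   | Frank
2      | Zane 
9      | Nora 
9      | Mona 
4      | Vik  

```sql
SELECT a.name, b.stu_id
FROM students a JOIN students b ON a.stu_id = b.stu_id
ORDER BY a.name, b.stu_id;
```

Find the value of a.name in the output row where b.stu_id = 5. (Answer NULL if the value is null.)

Yara

INNER JOIN keeps only pairs where the ON condition holds.
Matching on a.stu_id = b.stu_id. A NULL in a compared column never satisfies the condition.
- stu_id=9: 3 matching b row(s), so 3 row(s) emitted.
- stu_id=8: 1 matching b row(s), so 1 row(s) emitted.
- stu_id=5: 1 matching b row(s), so 1 row(s) emitted.
- stu_id=NULL: no matching b row, dropped.
- stu_id=2: 1 matching b row(s), so 1 row(s) emitted.
- stu_id=9: 3 matching b row(s), so 3 row(s) emitted.
- stu_id=9: 3 matching b row(s), so 3 row(s) emitted.
- stu_id=4: 1 matching b row(s), so 1 row(s) emitted.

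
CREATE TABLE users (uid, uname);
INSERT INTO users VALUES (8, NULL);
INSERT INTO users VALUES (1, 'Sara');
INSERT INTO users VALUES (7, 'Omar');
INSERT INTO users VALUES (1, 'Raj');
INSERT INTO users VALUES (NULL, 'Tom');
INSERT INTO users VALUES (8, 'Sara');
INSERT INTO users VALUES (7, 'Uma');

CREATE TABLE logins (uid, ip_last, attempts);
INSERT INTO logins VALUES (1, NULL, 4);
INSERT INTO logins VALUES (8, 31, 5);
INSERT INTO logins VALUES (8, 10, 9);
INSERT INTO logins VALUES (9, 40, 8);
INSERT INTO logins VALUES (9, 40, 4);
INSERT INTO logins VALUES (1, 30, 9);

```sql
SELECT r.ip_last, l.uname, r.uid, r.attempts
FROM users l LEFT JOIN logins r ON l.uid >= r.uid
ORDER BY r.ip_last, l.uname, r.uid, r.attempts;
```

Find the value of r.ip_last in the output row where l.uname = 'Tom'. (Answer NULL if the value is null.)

NULL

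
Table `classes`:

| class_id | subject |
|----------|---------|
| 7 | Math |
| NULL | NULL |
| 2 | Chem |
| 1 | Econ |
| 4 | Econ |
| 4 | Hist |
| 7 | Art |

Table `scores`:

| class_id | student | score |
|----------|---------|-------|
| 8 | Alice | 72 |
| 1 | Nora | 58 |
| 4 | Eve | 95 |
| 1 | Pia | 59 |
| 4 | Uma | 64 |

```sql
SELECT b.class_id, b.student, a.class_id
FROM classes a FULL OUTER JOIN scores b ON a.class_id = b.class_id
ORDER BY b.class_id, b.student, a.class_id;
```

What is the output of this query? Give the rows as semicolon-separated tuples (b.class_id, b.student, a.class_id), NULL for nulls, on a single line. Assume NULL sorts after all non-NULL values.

(1, Nora, 1); (1, Pia, 1); (4, Eve, 4); (4, Eve, 4); (4, Uma, 4); (4, Uma, 4); (8, Alice, NULL); (NULL, NULL, 2); (NULL, NULL, 7); (NULL, NULL, 7); (NULL, NULL, NULL)

FULL OUTER JOIN keeps every row from both sides; unmatched rows get NULL for the other side's columns.
Matching on a.class_id = b.class_id. A NULL in a compared column never satisfies the condition.
Matched pairs: 6; unmatched a rows kept: 4; unmatched b rows kept: 1.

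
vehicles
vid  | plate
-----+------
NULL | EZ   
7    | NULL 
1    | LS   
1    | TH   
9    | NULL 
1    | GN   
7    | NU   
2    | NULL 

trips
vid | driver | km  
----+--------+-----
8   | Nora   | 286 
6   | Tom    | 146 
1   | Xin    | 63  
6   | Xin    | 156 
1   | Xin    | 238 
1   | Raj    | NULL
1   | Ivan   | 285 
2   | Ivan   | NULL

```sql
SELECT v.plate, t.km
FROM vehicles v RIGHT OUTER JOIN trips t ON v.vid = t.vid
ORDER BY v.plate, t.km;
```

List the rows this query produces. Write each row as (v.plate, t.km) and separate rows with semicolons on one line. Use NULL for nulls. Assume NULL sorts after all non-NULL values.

(GN, 63); (GN, 238); (GN, 285); (GN, NULL); (LS, 63); (LS, 238); (LS, 285); (LS, NULL); (TH, 63); (TH, 238); (TH, 285); (TH, NULL); (NULL, 146); (NULL, 156); (NULL, 286); (NULL, NULL)

RIGHT JOIN keeps every row from `trips`; unmatched rows get NULL for `vehicles`'s columns.
Matching on v.vid = t.vid. A NULL in a compared column never satisfies the condition.
- v row (vid=NULL): no match.
- v row (vid=7): no match.
- v row (vid=1): matches 4 t row(s) → 4 output row(s).
- v row (vid=1): matches 4 t row(s) → 4 output row(s).
- v row (vid=9): no match.
- v row (vid=1): matches 4 t row(s) → 4 output row(s).
- v row (vid=7): no match.
- v row (vid=2): matches 1 t row(s) → 1 output row(s).
- 3 row(s) from t found no v partner → padded with NULL.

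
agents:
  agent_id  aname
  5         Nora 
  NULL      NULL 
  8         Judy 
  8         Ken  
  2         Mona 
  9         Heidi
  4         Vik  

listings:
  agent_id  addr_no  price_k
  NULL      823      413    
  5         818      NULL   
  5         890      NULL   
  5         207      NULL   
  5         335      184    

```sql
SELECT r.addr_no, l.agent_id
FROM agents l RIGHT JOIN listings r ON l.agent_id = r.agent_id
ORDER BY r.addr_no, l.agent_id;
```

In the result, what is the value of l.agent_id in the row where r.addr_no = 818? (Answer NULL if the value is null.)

RIGHT JOIN keeps every row from `listings`; unmatched rows get NULL for `agents`'s columns.
Matching on l.agent_id = r.agent_id. A NULL in a compared column never satisfies the condition.
Matched pairs: 4; unmatched r rows kept: 1.

5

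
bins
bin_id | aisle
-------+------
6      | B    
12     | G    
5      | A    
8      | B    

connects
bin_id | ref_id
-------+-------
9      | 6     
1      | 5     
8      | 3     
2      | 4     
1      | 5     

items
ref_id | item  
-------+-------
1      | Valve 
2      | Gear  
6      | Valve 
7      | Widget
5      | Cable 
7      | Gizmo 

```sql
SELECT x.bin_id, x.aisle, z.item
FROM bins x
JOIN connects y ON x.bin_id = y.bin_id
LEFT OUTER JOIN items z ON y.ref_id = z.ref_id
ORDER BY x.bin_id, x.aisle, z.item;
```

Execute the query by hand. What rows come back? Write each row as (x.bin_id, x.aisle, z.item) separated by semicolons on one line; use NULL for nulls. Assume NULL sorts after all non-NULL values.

(8, B, NULL)

Step 1 — x INNER JOIN y on bin_id → 1 row(s).
Then LEFT JOIN `items z` on ref_id: each of those 1 rows is kept; rows whose y.ref_id has no match in z get NULL for z's columns.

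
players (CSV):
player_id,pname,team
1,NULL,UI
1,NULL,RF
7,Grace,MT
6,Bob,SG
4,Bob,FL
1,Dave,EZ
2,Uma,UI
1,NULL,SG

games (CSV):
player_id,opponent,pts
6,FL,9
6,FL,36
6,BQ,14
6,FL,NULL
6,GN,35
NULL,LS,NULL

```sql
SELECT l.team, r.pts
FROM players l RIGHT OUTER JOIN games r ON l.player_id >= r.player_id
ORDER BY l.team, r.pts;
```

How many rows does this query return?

RIGHT JOIN keeps every row from `games`; unmatched rows get NULL for `players`'s columns.
Matching on l.player_id >= r.player_id. A NULL in a compared column never satisfies the condition.
- l[0] player_id=1 → no match.
- l[1] player_id=1 → no match.
- l[2] player_id=7 → 5 match(es) in r → 5 row(s).
- l[3] player_id=6 → 5 match(es) in r → 5 row(s).
- l[4] player_id=4 → no match.
- l[5] player_id=1 → no match.
- l[6] player_id=2 → no match.
- l[7] player_id=1 → no match.
- 1 row(s) from r found no l partner → padded with NULL.
Total: 10 matched + 1 padded = 11 rows.

11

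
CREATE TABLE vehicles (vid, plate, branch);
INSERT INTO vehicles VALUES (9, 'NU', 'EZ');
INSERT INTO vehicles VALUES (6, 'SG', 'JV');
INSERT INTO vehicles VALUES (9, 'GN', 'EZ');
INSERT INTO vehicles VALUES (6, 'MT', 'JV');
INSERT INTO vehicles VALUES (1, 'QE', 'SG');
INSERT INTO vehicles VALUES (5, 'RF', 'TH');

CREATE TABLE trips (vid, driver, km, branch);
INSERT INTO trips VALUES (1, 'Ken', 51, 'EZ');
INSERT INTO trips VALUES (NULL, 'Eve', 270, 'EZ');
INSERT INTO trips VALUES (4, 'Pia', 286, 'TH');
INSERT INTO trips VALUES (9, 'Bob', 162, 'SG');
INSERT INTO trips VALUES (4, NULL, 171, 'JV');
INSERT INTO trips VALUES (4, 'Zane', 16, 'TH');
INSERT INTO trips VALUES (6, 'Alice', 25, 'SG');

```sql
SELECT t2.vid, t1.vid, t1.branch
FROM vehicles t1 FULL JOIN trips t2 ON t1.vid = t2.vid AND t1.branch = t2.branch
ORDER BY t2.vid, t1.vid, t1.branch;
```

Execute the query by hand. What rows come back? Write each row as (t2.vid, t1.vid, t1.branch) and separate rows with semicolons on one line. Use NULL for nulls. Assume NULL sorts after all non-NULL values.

(1, NULL, NULL); (4, NULL, NULL); (4, NULL, NULL); (4, NULL, NULL); (6, NULL, NULL); (9, NULL, NULL); (NULL, 1, SG); (NULL, 5, TH); (NULL, 6, JV); (NULL, 6, JV); (NULL, 9, EZ); (NULL, 9, EZ); (NULL, NULL, NULL)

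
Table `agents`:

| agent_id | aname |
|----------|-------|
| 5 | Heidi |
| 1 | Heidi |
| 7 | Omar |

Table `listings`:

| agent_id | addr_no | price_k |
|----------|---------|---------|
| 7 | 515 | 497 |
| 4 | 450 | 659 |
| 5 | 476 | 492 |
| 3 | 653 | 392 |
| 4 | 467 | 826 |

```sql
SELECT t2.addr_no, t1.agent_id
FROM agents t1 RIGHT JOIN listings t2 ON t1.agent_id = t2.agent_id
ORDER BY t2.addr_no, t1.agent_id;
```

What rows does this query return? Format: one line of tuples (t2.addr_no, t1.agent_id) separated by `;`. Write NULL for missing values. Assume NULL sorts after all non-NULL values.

(450, NULL); (467, NULL); (476, 5); (515, 7); (653, NULL)

RIGHT JOIN keeps every row from `listings`; unmatched rows get NULL for `agents`'s columns.
Matching on t1.agent_id = t2.agent_id.
Matched pairs: 2; unmatched t2 rows kept: 3.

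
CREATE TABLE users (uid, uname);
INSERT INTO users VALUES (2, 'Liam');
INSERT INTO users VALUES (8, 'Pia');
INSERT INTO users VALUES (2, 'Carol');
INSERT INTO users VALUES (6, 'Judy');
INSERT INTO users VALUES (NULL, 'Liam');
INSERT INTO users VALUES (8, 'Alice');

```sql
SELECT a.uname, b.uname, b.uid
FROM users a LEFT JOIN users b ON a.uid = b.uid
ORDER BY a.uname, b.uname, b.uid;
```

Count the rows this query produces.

10

LEFT JOIN keeps every row from `users a`; unmatched rows get NULL for `users b`'s columns.
Matching on a.uid = b.uid. A NULL in a compared column never satisfies the condition.
- a (uid=2) pairs with 2 row(s) of b.
- a (uid=8) pairs with 2 row(s) of b.
- a (uid=2) pairs with 2 row(s) of b.
- a (uid=6) pairs with 1 row(s) of b.
- a (uid=NULL) has no partner → padded with NULL.
- a (uid=8) pairs with 2 row(s) of b.
Total: 9 matched + 1 padded = 10 rows.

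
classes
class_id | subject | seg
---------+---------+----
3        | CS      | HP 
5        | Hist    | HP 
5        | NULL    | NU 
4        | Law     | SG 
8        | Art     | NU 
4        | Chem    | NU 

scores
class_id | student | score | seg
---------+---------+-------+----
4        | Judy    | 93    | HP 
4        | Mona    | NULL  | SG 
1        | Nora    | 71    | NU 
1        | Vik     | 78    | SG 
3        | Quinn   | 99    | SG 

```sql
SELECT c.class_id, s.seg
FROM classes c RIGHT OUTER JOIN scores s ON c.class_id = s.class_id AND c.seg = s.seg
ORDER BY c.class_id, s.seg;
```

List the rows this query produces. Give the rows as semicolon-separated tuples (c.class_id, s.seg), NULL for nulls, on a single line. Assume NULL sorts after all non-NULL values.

RIGHT JOIN keeps every row from `scores`; unmatched rows get NULL for `classes`'s columns.
Matching on c.class_id = s.class_id AND c.seg = s.seg.
- c (class_id=3, seg=HP) has no partner in s.
- c (class_id=5, seg=HP) has no partner in s.
- c (class_id=5, seg=NU) has no partner in s.
- c (class_id=4, seg=SG) pairs with 1 row(s) of s.
- c (class_id=8, seg=NU) has no partner in s.
- c (class_id=4, seg=NU) has no partner in s.
- plus 4 unmatched s row(s), each kept with NULL c columns.
After projecting and ordering:
c.class_id | s.seg
4 | SG
NULL | HP
NULL | NU
NULL | SG
NULL | SG

(4, SG); (NULL, HP); (NULL, NU); (NULL, SG); (NULL, SG)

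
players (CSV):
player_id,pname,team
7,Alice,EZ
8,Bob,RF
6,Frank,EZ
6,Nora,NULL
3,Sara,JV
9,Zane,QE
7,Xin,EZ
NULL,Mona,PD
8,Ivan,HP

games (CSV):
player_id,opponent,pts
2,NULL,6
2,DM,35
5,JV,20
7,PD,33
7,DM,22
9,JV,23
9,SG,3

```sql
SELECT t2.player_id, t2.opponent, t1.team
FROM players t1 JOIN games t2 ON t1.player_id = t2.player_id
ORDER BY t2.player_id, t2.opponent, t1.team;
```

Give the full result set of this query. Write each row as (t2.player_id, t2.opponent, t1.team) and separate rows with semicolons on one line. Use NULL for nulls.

(7, DM, EZ); (7, DM, EZ); (7, PD, EZ); (7, PD, EZ); (9, JV, QE); (9, SG, QE)

INNER JOIN keeps only pairs where the ON condition holds.
Matching on t1.player_id = t2.player_id. A NULL in a compared column never satisfies the condition.
- player_id=7: 2 matching t2 row(s), so 2 row(s) emitted.
- player_id=8: no matching t2 row, dropped.
- player_id=6: no matching t2 row, dropped.
- player_id=6: no matching t2 row, dropped.
- player_id=3: no matching t2 row, dropped.
- player_id=9: 2 matching t2 row(s), so 2 row(s) emitted.
- player_id=7: 2 matching t2 row(s), so 2 row(s) emitted.
- player_id=NULL: no matching t2 row, dropped.
- player_id=8: no matching t2 row, dropped.
After projecting and ordering:
t2.player_id | t2.opponent | t1.team
7 | DM | EZ
7 | DM | EZ
7 | PD | EZ
7 | PD | EZ
9 | JV | QE
9 | SG | QE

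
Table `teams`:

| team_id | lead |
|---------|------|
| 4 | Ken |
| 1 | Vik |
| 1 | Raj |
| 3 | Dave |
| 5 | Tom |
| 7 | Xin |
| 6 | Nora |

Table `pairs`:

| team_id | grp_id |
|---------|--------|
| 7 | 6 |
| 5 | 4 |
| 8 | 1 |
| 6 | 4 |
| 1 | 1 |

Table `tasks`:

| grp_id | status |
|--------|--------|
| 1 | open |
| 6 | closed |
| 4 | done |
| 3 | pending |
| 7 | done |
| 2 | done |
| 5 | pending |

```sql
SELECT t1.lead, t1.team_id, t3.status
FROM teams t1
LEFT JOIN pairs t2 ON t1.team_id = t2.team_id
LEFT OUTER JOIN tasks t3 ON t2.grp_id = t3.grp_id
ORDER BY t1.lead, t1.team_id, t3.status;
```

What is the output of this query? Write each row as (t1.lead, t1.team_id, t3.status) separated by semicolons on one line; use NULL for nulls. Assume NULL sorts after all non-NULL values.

(Dave, 3, NULL); (Ken, 4, NULL); (Nora, 6, done); (Raj, 1, open); (Tom, 5, done); (Vik, 1, open); (Xin, 7, closed)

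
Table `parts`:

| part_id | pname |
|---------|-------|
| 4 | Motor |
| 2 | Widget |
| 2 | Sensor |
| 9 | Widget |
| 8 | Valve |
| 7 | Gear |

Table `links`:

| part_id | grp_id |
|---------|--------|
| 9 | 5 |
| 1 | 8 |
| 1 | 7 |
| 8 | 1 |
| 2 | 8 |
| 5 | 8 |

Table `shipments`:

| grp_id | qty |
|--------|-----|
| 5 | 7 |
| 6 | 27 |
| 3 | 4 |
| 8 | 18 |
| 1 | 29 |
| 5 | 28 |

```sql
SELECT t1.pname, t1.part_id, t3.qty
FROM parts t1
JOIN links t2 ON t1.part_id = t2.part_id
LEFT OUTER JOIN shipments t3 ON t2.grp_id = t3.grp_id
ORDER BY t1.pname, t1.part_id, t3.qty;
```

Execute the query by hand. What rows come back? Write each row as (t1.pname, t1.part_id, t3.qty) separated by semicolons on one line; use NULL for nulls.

(Sensor, 2, 18); (Valve, 8, 29); (Widget, 2, 18); (Widget, 9, 7); (Widget, 9, 28)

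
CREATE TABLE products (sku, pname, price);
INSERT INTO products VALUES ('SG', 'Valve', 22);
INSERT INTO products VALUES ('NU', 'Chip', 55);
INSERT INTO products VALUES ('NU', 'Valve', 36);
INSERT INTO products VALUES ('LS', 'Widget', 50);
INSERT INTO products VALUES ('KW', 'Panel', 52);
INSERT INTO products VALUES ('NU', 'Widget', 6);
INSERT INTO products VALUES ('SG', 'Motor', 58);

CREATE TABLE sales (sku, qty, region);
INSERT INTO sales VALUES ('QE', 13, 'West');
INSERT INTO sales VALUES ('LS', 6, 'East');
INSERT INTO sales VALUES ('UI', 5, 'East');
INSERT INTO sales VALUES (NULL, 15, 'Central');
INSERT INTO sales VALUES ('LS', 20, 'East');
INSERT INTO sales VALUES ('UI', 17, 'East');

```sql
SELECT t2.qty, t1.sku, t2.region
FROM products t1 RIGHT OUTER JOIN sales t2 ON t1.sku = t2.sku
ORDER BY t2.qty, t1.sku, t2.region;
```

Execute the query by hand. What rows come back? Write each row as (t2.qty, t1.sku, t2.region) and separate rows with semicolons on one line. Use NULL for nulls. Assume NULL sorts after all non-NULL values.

RIGHT JOIN keeps every row from `sales`; unmatched rows get NULL for `products`'s columns.
Matching on t1.sku = t2.sku. A NULL in a compared column never satisfies the condition.
Matched pairs: 2; unmatched t2 rows kept: 4.

(5, NULL, East); (6, LS, East); (13, NULL, West); (15, NULL, Central); (17, NULL, East); (20, LS, East)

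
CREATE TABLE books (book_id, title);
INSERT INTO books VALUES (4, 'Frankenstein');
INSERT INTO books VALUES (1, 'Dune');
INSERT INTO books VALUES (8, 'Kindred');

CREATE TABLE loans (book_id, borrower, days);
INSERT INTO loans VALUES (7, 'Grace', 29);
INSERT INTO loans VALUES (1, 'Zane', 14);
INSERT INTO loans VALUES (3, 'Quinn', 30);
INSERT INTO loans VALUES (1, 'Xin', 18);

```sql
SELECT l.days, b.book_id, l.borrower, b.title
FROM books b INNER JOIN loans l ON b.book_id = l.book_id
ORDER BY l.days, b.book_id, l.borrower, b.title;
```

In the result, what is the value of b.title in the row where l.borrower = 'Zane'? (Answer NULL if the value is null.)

INNER JOIN keeps only pairs where the ON condition holds.
Matching on b.book_id = l.book_id.
- book_id=4: no matching l row, dropped.
- book_id=1: 2 matching l row(s), so 2 row(s) emitted.
- book_id=8: no matching l row, dropped.

Dune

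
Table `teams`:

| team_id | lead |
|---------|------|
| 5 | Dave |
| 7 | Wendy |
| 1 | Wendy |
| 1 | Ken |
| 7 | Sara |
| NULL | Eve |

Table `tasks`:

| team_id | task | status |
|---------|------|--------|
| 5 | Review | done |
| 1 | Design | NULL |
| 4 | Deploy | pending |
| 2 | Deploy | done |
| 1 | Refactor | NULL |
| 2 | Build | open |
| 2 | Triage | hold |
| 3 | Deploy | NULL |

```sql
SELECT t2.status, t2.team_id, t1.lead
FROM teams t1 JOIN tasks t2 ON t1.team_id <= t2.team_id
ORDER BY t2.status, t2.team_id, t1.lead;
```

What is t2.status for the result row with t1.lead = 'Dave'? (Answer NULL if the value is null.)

done

INNER JOIN keeps only pairs where the ON condition holds.
Matching on t1.team_id <= t2.team_id. A NULL in a compared column never satisfies the condition.
Matched pairs: 17.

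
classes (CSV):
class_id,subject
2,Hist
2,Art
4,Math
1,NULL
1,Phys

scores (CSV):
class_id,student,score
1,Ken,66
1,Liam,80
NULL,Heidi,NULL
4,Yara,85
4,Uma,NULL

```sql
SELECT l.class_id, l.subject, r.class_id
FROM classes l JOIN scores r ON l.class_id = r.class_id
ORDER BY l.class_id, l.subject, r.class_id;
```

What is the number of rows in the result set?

6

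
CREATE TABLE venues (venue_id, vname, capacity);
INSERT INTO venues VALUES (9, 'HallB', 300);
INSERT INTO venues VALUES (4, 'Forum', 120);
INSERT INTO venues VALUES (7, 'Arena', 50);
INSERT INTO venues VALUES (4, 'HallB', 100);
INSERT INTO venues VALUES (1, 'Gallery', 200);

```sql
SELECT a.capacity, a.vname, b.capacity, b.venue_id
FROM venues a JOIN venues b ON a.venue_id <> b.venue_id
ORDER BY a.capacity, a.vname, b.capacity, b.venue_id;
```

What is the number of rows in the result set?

18

INNER JOIN keeps only pairs where the ON condition holds.
Matching on a.venue_id <> b.venue_id.
- a[0] venue_id=9 → 4 match(es) in b → 4 row(s).
- a[1] venue_id=4 → 3 match(es) in b → 3 row(s).
- a[2] venue_id=7 → 4 match(es) in b → 4 row(s).
- a[3] venue_id=4 → 3 match(es) in b → 3 row(s).
- a[4] venue_id=1 → 4 match(es) in b → 4 row(s).
Total: 18 rows.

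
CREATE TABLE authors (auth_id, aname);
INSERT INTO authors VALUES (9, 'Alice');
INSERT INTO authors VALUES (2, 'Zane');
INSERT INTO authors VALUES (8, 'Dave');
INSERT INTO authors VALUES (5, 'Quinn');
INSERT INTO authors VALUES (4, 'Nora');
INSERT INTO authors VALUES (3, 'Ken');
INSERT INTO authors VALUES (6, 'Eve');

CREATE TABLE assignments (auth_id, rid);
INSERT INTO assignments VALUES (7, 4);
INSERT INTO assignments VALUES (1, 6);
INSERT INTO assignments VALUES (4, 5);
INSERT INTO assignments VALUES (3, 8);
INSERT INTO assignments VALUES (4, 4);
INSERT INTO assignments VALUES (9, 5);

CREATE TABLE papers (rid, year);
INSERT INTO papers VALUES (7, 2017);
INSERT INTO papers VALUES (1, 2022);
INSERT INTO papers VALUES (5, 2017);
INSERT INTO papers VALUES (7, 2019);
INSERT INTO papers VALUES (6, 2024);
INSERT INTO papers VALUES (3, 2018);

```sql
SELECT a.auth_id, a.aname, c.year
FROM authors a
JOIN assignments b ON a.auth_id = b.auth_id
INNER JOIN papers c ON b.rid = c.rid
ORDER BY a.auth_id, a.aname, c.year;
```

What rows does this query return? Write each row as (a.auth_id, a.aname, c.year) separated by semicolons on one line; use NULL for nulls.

(4, Nora, 2017); (9, Alice, 2017)

Joins associate left-to-right: authors INNER JOIN assignments on auth_id gives 4 intermediate row(s).
Then INNER JOIN `papers c` on rid: keep only rows whose b.rid appears in c.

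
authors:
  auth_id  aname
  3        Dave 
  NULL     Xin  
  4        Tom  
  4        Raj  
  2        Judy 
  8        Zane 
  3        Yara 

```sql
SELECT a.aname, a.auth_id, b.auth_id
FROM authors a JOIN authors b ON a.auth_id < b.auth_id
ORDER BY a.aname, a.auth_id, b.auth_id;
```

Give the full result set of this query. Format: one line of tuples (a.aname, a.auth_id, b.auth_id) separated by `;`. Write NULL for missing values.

INNER JOIN keeps only pairs where the ON condition holds.
Matching on a.auth_id < b.auth_id. A NULL in a compared column never satisfies the condition.
Matched pairs: 13.

(Dave, 3, 4); (Dave, 3, 4); (Dave, 3, 8); (Judy, 2, 3); (Judy, 2, 3); (Judy, 2, 4); (Judy, 2, 4); (Judy, 2, 8); (Raj, 4, 8); (Tom, 4, 8); (Yara, 3, 4); (Yara, 3, 4); (Yara, 3, 8)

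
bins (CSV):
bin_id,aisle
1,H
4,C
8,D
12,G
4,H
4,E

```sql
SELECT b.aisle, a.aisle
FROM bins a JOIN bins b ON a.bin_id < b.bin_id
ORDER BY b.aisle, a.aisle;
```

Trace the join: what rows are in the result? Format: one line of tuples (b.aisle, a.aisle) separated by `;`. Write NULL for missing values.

(C, H); (D, C); (D, E); (D, H); (D, H); (E, H); (G, C); (G, D); (G, E); (G, H); (G, H); (H, H)

INNER JOIN keeps only pairs where the ON condition holds.
Matching on a.bin_id < b.bin_id.
Matched pairs: 12.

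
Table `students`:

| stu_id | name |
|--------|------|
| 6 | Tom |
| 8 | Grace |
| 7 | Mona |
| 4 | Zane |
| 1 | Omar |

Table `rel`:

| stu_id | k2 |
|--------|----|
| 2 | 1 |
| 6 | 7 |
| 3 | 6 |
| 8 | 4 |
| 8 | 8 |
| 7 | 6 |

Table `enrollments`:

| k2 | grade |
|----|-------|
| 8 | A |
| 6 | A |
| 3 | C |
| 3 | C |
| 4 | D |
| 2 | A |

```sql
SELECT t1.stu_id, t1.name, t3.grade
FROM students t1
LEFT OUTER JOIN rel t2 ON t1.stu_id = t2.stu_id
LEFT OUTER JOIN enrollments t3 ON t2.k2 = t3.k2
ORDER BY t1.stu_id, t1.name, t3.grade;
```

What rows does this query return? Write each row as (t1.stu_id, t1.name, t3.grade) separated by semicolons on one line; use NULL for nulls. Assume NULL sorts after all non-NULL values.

(1, Omar, NULL); (4, Zane, NULL); (6, Tom, NULL); (7, Mona, A); (8, Grace, A); (8, Grace, D)

Joins associate left-to-right: students LEFT JOIN rel on stu_id gives 6 intermediate row(s).
Then LEFT JOIN `enrollments t3` on k2: each of those 6 rows is kept; rows whose t2.k2 has no match in t3 get NULL for t3's columns.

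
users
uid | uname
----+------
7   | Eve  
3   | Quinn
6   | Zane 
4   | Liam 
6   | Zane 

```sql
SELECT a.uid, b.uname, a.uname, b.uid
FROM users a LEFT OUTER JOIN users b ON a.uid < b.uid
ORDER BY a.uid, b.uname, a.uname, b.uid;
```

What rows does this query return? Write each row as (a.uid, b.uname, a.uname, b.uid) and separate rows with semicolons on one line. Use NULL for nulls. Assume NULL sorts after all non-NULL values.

(3, Eve, Quinn, 7); (3, Liam, Quinn, 4); (3, Zane, Quinn, 6); (3, Zane, Quinn, 6); (4, Eve, Liam, 7); (4, Zane, Liam, 6); (4, Zane, Liam, 6); (6, Eve, Zane, 7); (6, Eve, Zane, 7); (7, NULL, Eve, NULL)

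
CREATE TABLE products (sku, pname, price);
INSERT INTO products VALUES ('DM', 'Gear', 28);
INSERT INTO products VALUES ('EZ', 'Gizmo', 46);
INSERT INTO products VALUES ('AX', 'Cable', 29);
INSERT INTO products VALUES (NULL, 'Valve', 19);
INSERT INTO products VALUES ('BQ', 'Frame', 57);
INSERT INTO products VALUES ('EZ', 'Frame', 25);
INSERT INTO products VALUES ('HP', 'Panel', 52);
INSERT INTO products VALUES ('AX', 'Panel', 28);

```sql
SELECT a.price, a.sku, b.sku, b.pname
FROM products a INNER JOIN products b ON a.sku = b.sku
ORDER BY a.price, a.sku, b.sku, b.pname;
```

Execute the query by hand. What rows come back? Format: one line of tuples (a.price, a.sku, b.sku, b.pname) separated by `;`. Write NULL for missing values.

(25, EZ, EZ, Frame); (25, EZ, EZ, Gizmo); (28, AX, AX, Cable); (28, AX, AX, Panel); (28, DM, DM, Gear); (29, AX, AX, Cable); (29, AX, AX, Panel); (46, EZ, EZ, Frame); (46, EZ, EZ, Gizmo); (52, HP, HP, Panel); (57, BQ, BQ, Frame)

INNER JOIN keeps only pairs where the ON condition holds.
Matching on a.sku = b.sku. A NULL in a compared column never satisfies the condition.
- a row (sku=DM): matches 1 b row(s) → 1 output row(s).
- a row (sku=EZ): matches 2 b row(s) → 2 output row(s).
- a row (sku=AX): matches 2 b row(s) → 2 output row(s).
- a row (sku=NULL): no match → dropped.
- a row (sku=BQ): matches 1 b row(s) → 1 output row(s).
- a row (sku=EZ): matches 2 b row(s) → 2 output row(s).
- a row (sku=HP): matches 1 b row(s) → 1 output row(s).
- a row (sku=AX): matches 2 b row(s) → 2 output row(s).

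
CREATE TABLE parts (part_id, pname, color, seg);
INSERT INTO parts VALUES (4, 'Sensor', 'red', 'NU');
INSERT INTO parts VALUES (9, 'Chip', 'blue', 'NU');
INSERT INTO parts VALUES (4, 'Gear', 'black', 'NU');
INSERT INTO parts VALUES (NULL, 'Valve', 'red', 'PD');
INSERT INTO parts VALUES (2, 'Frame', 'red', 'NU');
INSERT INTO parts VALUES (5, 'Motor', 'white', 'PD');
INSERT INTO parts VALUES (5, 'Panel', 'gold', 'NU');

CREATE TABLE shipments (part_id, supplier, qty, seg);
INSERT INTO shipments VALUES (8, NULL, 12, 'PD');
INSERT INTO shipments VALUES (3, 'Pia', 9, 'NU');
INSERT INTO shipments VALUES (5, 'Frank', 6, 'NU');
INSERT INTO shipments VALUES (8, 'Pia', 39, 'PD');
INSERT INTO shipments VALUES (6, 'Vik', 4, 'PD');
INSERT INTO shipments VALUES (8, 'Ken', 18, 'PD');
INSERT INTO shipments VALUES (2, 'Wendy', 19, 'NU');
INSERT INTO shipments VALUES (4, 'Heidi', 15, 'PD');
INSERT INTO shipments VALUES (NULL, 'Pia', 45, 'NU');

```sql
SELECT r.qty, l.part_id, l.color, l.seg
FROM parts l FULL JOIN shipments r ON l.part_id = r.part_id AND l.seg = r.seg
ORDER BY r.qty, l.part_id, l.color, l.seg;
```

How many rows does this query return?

14

FULL OUTER JOIN keeps every row from both sides; unmatched rows get NULL for the other side's columns.
Matching on l.part_id = r.part_id AND l.seg = r.seg. A NULL in a compared column never satisfies the condition.
Matched pairs: 2; unmatched l rows kept: 5; unmatched r rows kept: 7.
Total: 2 matched + 12 padded = 14 rows.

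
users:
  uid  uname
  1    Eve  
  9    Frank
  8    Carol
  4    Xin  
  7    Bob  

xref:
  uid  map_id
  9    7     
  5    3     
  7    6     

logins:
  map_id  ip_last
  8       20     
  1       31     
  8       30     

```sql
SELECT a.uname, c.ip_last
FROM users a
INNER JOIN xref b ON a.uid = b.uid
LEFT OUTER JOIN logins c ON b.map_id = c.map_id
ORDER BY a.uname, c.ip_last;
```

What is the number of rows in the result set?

Evaluate left to right. First `users a INNER JOIN xref b` on uid: 2 row(s).
Then LEFT JOIN `logins c` on map_id: each of those 2 rows is kept; rows whose b.map_id has no match in c get NULL for c's columns.
Result: 2 row(s).

2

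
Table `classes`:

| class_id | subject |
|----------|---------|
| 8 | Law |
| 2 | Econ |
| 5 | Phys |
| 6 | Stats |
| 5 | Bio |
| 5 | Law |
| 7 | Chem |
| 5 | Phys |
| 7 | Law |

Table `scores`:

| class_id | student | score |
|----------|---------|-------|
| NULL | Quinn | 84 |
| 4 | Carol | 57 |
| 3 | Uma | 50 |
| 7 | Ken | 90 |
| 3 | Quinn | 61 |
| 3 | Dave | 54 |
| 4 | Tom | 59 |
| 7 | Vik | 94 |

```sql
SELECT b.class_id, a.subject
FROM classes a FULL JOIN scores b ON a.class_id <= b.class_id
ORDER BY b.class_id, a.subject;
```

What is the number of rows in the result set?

FULL OUTER JOIN keeps every row from both sides; unmatched rows get NULL for the other side's columns.
Matching on a.class_id <= b.class_id. A NULL in a compared column never satisfies the condition.
- a[0] class_id=8 → no match; kept with NULLs on the b side.
- a[1] class_id=2 → 7 match(es) in b → 7 row(s).
- a[2] class_id=5 → 2 match(es) in b → 2 row(s).
- a[3] class_id=6 → 2 match(es) in b → 2 row(s).
- a[4] class_id=5 → 2 match(es) in b → 2 row(s).
- a[5] class_id=5 → 2 match(es) in b → 2 row(s).
- a[6] class_id=7 → 2 match(es) in b → 2 row(s).
- a[7] class_id=5 → 2 match(es) in b → 2 row(s).
- a[8] class_id=7 → 2 match(es) in b → 2 row(s).
- 1 b row(s) had no a match → kept, a columns NULL.
Total: 21 matched + 2 padded = 23 rows.

23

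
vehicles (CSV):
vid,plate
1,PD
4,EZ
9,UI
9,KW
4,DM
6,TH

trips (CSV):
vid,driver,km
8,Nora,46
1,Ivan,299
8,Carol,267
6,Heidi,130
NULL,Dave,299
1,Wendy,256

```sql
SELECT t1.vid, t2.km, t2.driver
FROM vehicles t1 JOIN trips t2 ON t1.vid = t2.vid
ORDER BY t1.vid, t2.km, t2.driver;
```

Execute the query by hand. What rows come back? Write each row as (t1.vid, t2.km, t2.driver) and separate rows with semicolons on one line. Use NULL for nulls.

(1, 256, Wendy); (1, 299, Ivan); (6, 130, Heidi)

INNER JOIN keeps only pairs where the ON condition holds.
Matching on t1.vid = t2.vid. A NULL in a compared column never satisfies the condition.
Matched pairs: 3.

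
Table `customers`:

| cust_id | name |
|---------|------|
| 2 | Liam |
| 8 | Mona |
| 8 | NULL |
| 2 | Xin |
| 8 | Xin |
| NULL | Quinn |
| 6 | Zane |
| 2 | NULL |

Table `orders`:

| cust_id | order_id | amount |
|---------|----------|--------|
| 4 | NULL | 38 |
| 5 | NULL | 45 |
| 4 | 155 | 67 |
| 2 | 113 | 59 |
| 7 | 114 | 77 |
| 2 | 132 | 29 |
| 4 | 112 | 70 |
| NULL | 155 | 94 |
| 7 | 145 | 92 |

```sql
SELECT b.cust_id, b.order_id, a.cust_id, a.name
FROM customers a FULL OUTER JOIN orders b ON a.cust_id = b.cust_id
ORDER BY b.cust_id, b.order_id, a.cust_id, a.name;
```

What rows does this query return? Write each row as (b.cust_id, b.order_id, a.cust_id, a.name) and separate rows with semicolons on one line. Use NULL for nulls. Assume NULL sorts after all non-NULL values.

FULL OUTER JOIN keeps every row from both sides; unmatched rows get NULL for the other side's columns.
Matching on a.cust_id = b.cust_id. A NULL in a compared column never satisfies the condition.
- a row (cust_id=2): matches 2 b row(s) → 2 output row(s).
- a row (cust_id=8): no match → kept, b columns NULL.
- a row (cust_id=8): no match → kept, b columns NULL.
- a row (cust_id=2): matches 2 b row(s) → 2 output row(s).
- a row (cust_id=8): no match → kept, b columns NULL.
- a row (cust_id=NULL): no match → kept, b columns NULL.
- a row (cust_id=6): no match → kept, b columns NULL.
- a row (cust_id=2): matches 2 b row(s) → 2 output row(s).
- 7 row(s) from b found no a partner → padded with NULL.

(2, 113, 2, Liam); (2, 113, 2, Xin); (2, 113, 2, NULL); (2, 132, 2, Liam); (2, 132, 2, Xin); (2, 132, 2, NULL); (4, 112, NULL, NULL); (4, 155, NULL, NULL); (4, NULL, NULL, NULL); (5, NULL, NULL, NULL); (7, 114, NULL, NULL); (7, 145, NULL, NULL); (NULL, 155, NULL, NULL); (NULL, NULL, 6, Zane); (NULL, NULL, 8, Mona); (NULL, NULL, 8, Xin); (NULL, NULL, 8, NULL); (NULL, NULL, NULL, Quinn)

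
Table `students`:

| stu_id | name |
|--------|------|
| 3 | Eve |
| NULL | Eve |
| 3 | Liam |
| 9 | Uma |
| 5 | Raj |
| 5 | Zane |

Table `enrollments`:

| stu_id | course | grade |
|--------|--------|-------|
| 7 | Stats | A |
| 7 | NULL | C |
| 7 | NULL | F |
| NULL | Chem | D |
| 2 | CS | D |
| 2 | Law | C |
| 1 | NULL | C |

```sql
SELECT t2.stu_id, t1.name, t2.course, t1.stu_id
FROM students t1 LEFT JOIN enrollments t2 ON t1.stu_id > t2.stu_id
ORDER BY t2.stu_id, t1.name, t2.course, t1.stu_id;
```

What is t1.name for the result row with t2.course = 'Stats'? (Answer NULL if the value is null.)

LEFT JOIN keeps every row from `students`; unmatched rows get NULL for `enrollments`'s columns.
Matching on t1.stu_id > t2.stu_id. A NULL in a compared column never satisfies the condition.
Matched pairs: 18; unmatched t1 rows kept: 1.

Uma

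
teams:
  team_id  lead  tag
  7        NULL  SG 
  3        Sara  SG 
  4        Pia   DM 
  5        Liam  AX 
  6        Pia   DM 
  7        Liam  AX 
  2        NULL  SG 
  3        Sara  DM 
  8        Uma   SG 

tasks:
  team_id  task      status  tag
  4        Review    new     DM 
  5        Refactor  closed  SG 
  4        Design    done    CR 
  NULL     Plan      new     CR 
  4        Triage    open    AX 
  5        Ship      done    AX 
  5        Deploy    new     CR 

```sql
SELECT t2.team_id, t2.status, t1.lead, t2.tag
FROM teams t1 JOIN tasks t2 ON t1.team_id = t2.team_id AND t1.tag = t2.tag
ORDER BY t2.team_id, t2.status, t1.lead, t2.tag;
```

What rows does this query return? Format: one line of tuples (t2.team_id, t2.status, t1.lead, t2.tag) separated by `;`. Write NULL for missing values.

(4, new, Pia, DM); (5, done, Liam, AX)

INNER JOIN keeps only pairs where the ON condition holds.
Matching on t1.team_id = t2.team_id AND t1.tag = t2.tag. A NULL in a compared column never satisfies the condition.
- team_id=7, tag=SG: no matching t2 row, dropped.
- team_id=3, tag=SG: no matching t2 row, dropped.
- team_id=4, tag=DM: 1 matching t2 row(s), so 1 row(s) emitted.
- team_id=5, tag=AX: 1 matching t2 row(s), so 1 row(s) emitted.
- team_id=6, tag=DM: no matching t2 row, dropped.
- team_id=7, tag=AX: no matching t2 row, dropped.
- team_id=2, tag=SG: no matching t2 row, dropped.
- team_id=3, tag=DM: no matching t2 row, dropped.
- team_id=8, tag=SG: no matching t2 row, dropped.
After projecting and ordering:
t2.team_id | t2.status | t1.lead | t2.tag
4 | new | Pia | DM
5 | done | Liam | AX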